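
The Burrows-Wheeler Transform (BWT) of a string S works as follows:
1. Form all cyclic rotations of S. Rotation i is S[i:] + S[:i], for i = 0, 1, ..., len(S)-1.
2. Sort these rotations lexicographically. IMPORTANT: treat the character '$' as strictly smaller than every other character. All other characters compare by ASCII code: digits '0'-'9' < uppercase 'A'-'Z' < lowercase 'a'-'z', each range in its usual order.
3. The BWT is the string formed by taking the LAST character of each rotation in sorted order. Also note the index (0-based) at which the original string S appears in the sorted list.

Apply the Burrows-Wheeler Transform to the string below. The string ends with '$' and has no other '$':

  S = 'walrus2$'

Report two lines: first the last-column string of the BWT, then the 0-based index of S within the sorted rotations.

Answer: 2swalur$
7

Derivation:
All 8 rotations (rotation i = S[i:]+S[:i]):
  rot[0] = walrus2$
  rot[1] = alrus2$w
  rot[2] = lrus2$wa
  rot[3] = rus2$wal
  rot[4] = us2$walr
  rot[5] = s2$walru
  rot[6] = 2$walrus
  rot[7] = $walrus2
Sorted (with $ < everything):
  sorted[0] = $walrus2  (last char: '2')
  sorted[1] = 2$walrus  (last char: 's')
  sorted[2] = alrus2$w  (last char: 'w')
  sorted[3] = lrus2$wa  (last char: 'a')
  sorted[4] = rus2$wal  (last char: 'l')
  sorted[5] = s2$walru  (last char: 'u')
  sorted[6] = us2$walr  (last char: 'r')
  sorted[7] = walrus2$  (last char: '$')
Last column: 2swalur$
Original string S is at sorted index 7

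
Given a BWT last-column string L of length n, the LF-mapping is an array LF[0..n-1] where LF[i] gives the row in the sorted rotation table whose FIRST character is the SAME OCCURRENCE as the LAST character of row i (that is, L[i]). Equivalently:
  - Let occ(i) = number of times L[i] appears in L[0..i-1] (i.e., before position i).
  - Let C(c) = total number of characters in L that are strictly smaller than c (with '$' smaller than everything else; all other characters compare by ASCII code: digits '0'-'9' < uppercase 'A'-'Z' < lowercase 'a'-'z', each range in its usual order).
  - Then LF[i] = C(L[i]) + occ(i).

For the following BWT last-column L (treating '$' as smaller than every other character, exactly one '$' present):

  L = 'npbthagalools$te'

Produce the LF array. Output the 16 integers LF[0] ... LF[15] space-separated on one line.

Answer: 9 12 3 14 6 1 5 2 7 10 11 8 13 0 15 4

Derivation:
Char counts: '$':1, 'a':2, 'b':1, 'e':1, 'g':1, 'h':1, 'l':2, 'n':1, 'o':2, 'p':1, 's':1, 't':2
C (first-col start): C('$')=0, C('a')=1, C('b')=3, C('e')=4, C('g')=5, C('h')=6, C('l')=7, C('n')=9, C('o')=10, C('p')=12, C('s')=13, C('t')=14
L[0]='n': occ=0, LF[0]=C('n')+0=9+0=9
L[1]='p': occ=0, LF[1]=C('p')+0=12+0=12
L[2]='b': occ=0, LF[2]=C('b')+0=3+0=3
L[3]='t': occ=0, LF[3]=C('t')+0=14+0=14
L[4]='h': occ=0, LF[4]=C('h')+0=6+0=6
L[5]='a': occ=0, LF[5]=C('a')+0=1+0=1
L[6]='g': occ=0, LF[6]=C('g')+0=5+0=5
L[7]='a': occ=1, LF[7]=C('a')+1=1+1=2
L[8]='l': occ=0, LF[8]=C('l')+0=7+0=7
L[9]='o': occ=0, LF[9]=C('o')+0=10+0=10
L[10]='o': occ=1, LF[10]=C('o')+1=10+1=11
L[11]='l': occ=1, LF[11]=C('l')+1=7+1=8
L[12]='s': occ=0, LF[12]=C('s')+0=13+0=13
L[13]='$': occ=0, LF[13]=C('$')+0=0+0=0
L[14]='t': occ=1, LF[14]=C('t')+1=14+1=15
L[15]='e': occ=0, LF[15]=C('e')+0=4+0=4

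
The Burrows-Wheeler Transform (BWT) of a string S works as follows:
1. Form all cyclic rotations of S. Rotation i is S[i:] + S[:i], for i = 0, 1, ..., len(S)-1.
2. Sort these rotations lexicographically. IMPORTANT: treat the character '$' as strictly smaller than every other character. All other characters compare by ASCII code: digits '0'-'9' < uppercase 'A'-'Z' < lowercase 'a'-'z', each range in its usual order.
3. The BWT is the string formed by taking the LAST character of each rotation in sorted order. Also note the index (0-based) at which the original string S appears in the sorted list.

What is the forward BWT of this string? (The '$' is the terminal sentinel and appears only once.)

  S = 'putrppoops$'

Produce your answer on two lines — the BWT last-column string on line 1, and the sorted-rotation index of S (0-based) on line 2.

All 11 rotations (rotation i = S[i:]+S[:i]):
  rot[0] = putrppoops$
  rot[1] = utrppoops$p
  rot[2] = trppoops$pu
  rot[3] = rppoops$put
  rot[4] = ppoops$putr
  rot[5] = poops$putrp
  rot[6] = oops$putrpp
  rot[7] = ops$putrppo
  rot[8] = ps$putrppoo
  rot[9] = s$putrppoop
  rot[10] = $putrppoops
Sorted (with $ < everything):
  sorted[0] = $putrppoops  (last char: 's')
  sorted[1] = oops$putrpp  (last char: 'p')
  sorted[2] = ops$putrppo  (last char: 'o')
  sorted[3] = poops$putrp  (last char: 'p')
  sorted[4] = ppoops$putr  (last char: 'r')
  sorted[5] = ps$putrppoo  (last char: 'o')
  sorted[6] = putrppoops$  (last char: '$')
  sorted[7] = rppoops$put  (last char: 't')
  sorted[8] = s$putrppoop  (last char: 'p')
  sorted[9] = trppoops$pu  (last char: 'u')
  sorted[10] = utrppoops$p  (last char: 'p')
Last column: spopro$tpup
Original string S is at sorted index 6

Answer: spopro$tpup
6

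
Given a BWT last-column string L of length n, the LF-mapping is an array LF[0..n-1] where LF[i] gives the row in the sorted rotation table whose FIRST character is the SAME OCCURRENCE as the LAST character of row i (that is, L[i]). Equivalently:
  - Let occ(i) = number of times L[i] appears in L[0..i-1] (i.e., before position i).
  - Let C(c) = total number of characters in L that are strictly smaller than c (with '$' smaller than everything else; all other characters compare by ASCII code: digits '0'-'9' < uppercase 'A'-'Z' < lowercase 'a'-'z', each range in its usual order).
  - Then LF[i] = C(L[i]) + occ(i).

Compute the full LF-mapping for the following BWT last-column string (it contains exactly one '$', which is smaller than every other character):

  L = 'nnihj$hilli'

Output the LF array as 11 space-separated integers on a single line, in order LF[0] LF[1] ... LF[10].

Char counts: '$':1, 'h':2, 'i':3, 'j':1, 'l':2, 'n':2
C (first-col start): C('$')=0, C('h')=1, C('i')=3, C('j')=6, C('l')=7, C('n')=9
L[0]='n': occ=0, LF[0]=C('n')+0=9+0=9
L[1]='n': occ=1, LF[1]=C('n')+1=9+1=10
L[2]='i': occ=0, LF[2]=C('i')+0=3+0=3
L[3]='h': occ=0, LF[3]=C('h')+0=1+0=1
L[4]='j': occ=0, LF[4]=C('j')+0=6+0=6
L[5]='$': occ=0, LF[5]=C('$')+0=0+0=0
L[6]='h': occ=1, LF[6]=C('h')+1=1+1=2
L[7]='i': occ=1, LF[7]=C('i')+1=3+1=4
L[8]='l': occ=0, LF[8]=C('l')+0=7+0=7
L[9]='l': occ=1, LF[9]=C('l')+1=7+1=8
L[10]='i': occ=2, LF[10]=C('i')+2=3+2=5

Answer: 9 10 3 1 6 0 2 4 7 8 5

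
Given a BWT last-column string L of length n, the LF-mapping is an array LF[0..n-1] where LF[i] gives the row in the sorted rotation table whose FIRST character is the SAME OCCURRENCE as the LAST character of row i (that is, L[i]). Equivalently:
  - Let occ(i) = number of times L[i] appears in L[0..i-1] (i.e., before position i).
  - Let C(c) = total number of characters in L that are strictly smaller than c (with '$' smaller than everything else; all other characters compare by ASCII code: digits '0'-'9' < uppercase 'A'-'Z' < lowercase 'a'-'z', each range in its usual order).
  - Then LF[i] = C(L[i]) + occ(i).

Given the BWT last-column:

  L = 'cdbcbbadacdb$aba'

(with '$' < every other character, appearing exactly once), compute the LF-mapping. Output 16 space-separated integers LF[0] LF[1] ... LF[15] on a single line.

Char counts: '$':1, 'a':4, 'b':5, 'c':3, 'd':3
C (first-col start): C('$')=0, C('a')=1, C('b')=5, C('c')=10, C('d')=13
L[0]='c': occ=0, LF[0]=C('c')+0=10+0=10
L[1]='d': occ=0, LF[1]=C('d')+0=13+0=13
L[2]='b': occ=0, LF[2]=C('b')+0=5+0=5
L[3]='c': occ=1, LF[3]=C('c')+1=10+1=11
L[4]='b': occ=1, LF[4]=C('b')+1=5+1=6
L[5]='b': occ=2, LF[5]=C('b')+2=5+2=7
L[6]='a': occ=0, LF[6]=C('a')+0=1+0=1
L[7]='d': occ=1, LF[7]=C('d')+1=13+1=14
L[8]='a': occ=1, LF[8]=C('a')+1=1+1=2
L[9]='c': occ=2, LF[9]=C('c')+2=10+2=12
L[10]='d': occ=2, LF[10]=C('d')+2=13+2=15
L[11]='b': occ=3, LF[11]=C('b')+3=5+3=8
L[12]='$': occ=0, LF[12]=C('$')+0=0+0=0
L[13]='a': occ=2, LF[13]=C('a')+2=1+2=3
L[14]='b': occ=4, LF[14]=C('b')+4=5+4=9
L[15]='a': occ=3, LF[15]=C('a')+3=1+3=4

Answer: 10 13 5 11 6 7 1 14 2 12 15 8 0 3 9 4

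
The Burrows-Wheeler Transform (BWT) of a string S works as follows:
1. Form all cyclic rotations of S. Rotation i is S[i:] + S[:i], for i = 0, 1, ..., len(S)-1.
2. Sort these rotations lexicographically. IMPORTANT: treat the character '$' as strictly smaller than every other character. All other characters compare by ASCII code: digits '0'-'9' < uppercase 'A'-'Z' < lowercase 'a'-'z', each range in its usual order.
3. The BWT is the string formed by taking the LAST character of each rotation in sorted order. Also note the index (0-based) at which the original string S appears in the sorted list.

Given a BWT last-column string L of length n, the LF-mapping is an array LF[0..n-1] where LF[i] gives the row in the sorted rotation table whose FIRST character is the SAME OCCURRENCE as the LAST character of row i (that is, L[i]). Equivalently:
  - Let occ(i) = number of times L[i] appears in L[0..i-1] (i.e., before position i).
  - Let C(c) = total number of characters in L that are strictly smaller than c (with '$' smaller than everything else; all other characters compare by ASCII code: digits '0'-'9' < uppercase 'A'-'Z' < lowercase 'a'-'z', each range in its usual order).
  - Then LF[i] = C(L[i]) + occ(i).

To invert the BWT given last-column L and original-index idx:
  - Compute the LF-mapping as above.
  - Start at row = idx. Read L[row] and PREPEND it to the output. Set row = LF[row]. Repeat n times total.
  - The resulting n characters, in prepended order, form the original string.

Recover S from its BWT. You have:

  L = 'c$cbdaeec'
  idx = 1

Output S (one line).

Answer: aceedcbc$

Derivation:
LF mapping: 3 0 4 2 6 1 7 8 5
Walk LF starting at row 1, prepending L[row]:
  step 1: row=1, L[1]='$', prepend. Next row=LF[1]=0
  step 2: row=0, L[0]='c', prepend. Next row=LF[0]=3
  step 3: row=3, L[3]='b', prepend. Next row=LF[3]=2
  step 4: row=2, L[2]='c', prepend. Next row=LF[2]=4
  step 5: row=4, L[4]='d', prepend. Next row=LF[4]=6
  step 6: row=6, L[6]='e', prepend. Next row=LF[6]=7
  step 7: row=7, L[7]='e', prepend. Next row=LF[7]=8
  step 8: row=8, L[8]='c', prepend. Next row=LF[8]=5
  step 9: row=5, L[5]='a', prepend. Next row=LF[5]=1
Reversed output: aceedcbc$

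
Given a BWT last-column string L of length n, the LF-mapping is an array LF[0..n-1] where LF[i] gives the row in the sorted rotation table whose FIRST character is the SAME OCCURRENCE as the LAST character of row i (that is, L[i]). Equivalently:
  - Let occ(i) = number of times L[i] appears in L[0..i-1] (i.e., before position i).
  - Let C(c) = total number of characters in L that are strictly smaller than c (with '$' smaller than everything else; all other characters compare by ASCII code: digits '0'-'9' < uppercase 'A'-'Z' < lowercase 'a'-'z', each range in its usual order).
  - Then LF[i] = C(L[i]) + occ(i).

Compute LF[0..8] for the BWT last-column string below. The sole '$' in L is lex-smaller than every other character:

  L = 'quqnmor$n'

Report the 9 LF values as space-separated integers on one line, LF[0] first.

Char counts: '$':1, 'm':1, 'n':2, 'o':1, 'q':2, 'r':1, 'u':1
C (first-col start): C('$')=0, C('m')=1, C('n')=2, C('o')=4, C('q')=5, C('r')=7, C('u')=8
L[0]='q': occ=0, LF[0]=C('q')+0=5+0=5
L[1]='u': occ=0, LF[1]=C('u')+0=8+0=8
L[2]='q': occ=1, LF[2]=C('q')+1=5+1=6
L[3]='n': occ=0, LF[3]=C('n')+0=2+0=2
L[4]='m': occ=0, LF[4]=C('m')+0=1+0=1
L[5]='o': occ=0, LF[5]=C('o')+0=4+0=4
L[6]='r': occ=0, LF[6]=C('r')+0=7+0=7
L[7]='$': occ=0, LF[7]=C('$')+0=0+0=0
L[8]='n': occ=1, LF[8]=C('n')+1=2+1=3

Answer: 5 8 6 2 1 4 7 0 3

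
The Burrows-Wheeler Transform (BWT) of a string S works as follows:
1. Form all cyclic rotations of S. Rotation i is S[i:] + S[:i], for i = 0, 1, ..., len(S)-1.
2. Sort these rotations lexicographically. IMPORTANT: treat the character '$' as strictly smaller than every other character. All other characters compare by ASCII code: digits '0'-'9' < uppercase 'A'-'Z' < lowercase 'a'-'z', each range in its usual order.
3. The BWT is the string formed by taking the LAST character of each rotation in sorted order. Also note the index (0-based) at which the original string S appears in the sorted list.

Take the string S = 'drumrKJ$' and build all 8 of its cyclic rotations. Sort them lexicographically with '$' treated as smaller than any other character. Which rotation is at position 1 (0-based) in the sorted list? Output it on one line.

Answer: J$drumrK

Derivation:
All 8 rotations (rotation i = S[i:]+S[:i]):
  rot[0] = drumrKJ$
  rot[1] = rumrKJ$d
  rot[2] = umrKJ$dr
  rot[3] = mrKJ$dru
  rot[4] = rKJ$drum
  rot[5] = KJ$drumr
  rot[6] = J$drumrK
  rot[7] = $drumrKJ
Sorted (with $ < everything):
  sorted[0] = $drumrKJ
  sorted[1] = J$drumrK
  sorted[2] = KJ$drumr
  sorted[3] = drumrKJ$
  sorted[4] = mrKJ$dru
  sorted[5] = rKJ$drum
  sorted[6] = rumrKJ$d
  sorted[7] = umrKJ$dr
sorted[1] = J$drumrK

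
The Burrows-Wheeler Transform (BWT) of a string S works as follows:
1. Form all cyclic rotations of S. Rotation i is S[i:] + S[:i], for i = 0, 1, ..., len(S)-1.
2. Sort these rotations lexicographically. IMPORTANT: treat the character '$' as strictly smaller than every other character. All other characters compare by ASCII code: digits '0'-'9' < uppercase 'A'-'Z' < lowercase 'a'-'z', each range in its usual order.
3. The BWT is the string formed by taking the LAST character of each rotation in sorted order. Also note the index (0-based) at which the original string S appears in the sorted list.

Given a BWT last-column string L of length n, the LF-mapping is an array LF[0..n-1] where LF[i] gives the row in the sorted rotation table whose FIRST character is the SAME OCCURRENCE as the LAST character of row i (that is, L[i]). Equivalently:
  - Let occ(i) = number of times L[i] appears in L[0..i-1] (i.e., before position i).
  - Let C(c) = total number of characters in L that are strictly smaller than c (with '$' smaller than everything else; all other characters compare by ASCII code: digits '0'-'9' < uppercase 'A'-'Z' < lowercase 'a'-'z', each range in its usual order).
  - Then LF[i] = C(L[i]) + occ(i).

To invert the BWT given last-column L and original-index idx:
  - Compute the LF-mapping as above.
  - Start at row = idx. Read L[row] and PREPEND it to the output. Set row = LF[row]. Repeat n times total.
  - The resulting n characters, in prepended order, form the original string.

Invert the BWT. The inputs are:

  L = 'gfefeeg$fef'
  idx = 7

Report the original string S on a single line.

Answer: ffgfefeeeg$

Derivation:
LF mapping: 9 5 1 6 2 3 10 0 7 4 8
Walk LF starting at row 7, prepending L[row]:
  step 1: row=7, L[7]='$', prepend. Next row=LF[7]=0
  step 2: row=0, L[0]='g', prepend. Next row=LF[0]=9
  step 3: row=9, L[9]='e', prepend. Next row=LF[9]=4
  step 4: row=4, L[4]='e', prepend. Next row=LF[4]=2
  step 5: row=2, L[2]='e', prepend. Next row=LF[2]=1
  step 6: row=1, L[1]='f', prepend. Next row=LF[1]=5
  step 7: row=5, L[5]='e', prepend. Next row=LF[5]=3
  step 8: row=3, L[3]='f', prepend. Next row=LF[3]=6
  step 9: row=6, L[6]='g', prepend. Next row=LF[6]=10
  step 10: row=10, L[10]='f', prepend. Next row=LF[10]=8
  step 11: row=8, L[8]='f', prepend. Next row=LF[8]=7
Reversed output: ffgfefeeeg$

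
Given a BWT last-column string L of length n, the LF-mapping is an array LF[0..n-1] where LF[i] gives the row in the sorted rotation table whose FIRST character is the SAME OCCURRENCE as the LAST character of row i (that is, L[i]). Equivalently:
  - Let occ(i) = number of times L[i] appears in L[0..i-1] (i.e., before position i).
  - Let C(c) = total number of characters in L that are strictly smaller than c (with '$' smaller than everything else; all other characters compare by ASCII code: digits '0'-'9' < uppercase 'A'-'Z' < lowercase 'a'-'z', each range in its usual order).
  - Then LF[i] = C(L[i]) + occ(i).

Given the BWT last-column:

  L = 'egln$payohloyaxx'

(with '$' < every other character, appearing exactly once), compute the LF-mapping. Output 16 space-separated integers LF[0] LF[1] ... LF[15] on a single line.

Char counts: '$':1, 'a':2, 'e':1, 'g':1, 'h':1, 'l':2, 'n':1, 'o':2, 'p':1, 'x':2, 'y':2
C (first-col start): C('$')=0, C('a')=1, C('e')=3, C('g')=4, C('h')=5, C('l')=6, C('n')=8, C('o')=9, C('p')=11, C('x')=12, C('y')=14
L[0]='e': occ=0, LF[0]=C('e')+0=3+0=3
L[1]='g': occ=0, LF[1]=C('g')+0=4+0=4
L[2]='l': occ=0, LF[2]=C('l')+0=6+0=6
L[3]='n': occ=0, LF[3]=C('n')+0=8+0=8
L[4]='$': occ=0, LF[4]=C('$')+0=0+0=0
L[5]='p': occ=0, LF[5]=C('p')+0=11+0=11
L[6]='a': occ=0, LF[6]=C('a')+0=1+0=1
L[7]='y': occ=0, LF[7]=C('y')+0=14+0=14
L[8]='o': occ=0, LF[8]=C('o')+0=9+0=9
L[9]='h': occ=0, LF[9]=C('h')+0=5+0=5
L[10]='l': occ=1, LF[10]=C('l')+1=6+1=7
L[11]='o': occ=1, LF[11]=C('o')+1=9+1=10
L[12]='y': occ=1, LF[12]=C('y')+1=14+1=15
L[13]='a': occ=1, LF[13]=C('a')+1=1+1=2
L[14]='x': occ=0, LF[14]=C('x')+0=12+0=12
L[15]='x': occ=1, LF[15]=C('x')+1=12+1=13

Answer: 3 4 6 8 0 11 1 14 9 5 7 10 15 2 12 13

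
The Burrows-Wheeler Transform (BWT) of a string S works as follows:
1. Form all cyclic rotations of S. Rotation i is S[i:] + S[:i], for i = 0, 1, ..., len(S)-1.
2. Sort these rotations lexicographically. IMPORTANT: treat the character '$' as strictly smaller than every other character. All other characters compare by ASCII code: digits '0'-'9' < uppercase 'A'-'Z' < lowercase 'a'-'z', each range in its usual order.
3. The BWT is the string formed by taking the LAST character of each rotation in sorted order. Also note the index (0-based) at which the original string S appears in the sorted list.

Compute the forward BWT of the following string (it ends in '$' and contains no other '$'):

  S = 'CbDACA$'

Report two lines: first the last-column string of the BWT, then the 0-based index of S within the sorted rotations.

All 7 rotations (rotation i = S[i:]+S[:i]):
  rot[0] = CbDACA$
  rot[1] = bDACA$C
  rot[2] = DACA$Cb
  rot[3] = ACA$CbD
  rot[4] = CA$CbDA
  rot[5] = A$CbDAC
  rot[6] = $CbDACA
Sorted (with $ < everything):
  sorted[0] = $CbDACA  (last char: 'A')
  sorted[1] = A$CbDAC  (last char: 'C')
  sorted[2] = ACA$CbD  (last char: 'D')
  sorted[3] = CA$CbDA  (last char: 'A')
  sorted[4] = CbDACA$  (last char: '$')
  sorted[5] = DACA$Cb  (last char: 'b')
  sorted[6] = bDACA$C  (last char: 'C')
Last column: ACDA$bC
Original string S is at sorted index 4

Answer: ACDA$bC
4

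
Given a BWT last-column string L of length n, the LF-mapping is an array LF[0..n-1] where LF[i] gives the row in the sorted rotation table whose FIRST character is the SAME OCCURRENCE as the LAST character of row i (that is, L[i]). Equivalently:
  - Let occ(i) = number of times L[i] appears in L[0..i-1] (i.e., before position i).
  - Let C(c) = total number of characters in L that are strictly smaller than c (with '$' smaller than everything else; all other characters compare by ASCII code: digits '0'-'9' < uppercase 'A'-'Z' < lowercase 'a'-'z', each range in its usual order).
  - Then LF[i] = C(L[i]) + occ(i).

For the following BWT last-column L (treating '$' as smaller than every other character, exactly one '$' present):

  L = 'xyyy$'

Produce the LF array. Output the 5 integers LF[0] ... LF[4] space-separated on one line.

Answer: 1 2 3 4 0

Derivation:
Char counts: '$':1, 'x':1, 'y':3
C (first-col start): C('$')=0, C('x')=1, C('y')=2
L[0]='x': occ=0, LF[0]=C('x')+0=1+0=1
L[1]='y': occ=0, LF[1]=C('y')+0=2+0=2
L[2]='y': occ=1, LF[2]=C('y')+1=2+1=3
L[3]='y': occ=2, LF[3]=C('y')+2=2+2=4
L[4]='$': occ=0, LF[4]=C('$')+0=0+0=0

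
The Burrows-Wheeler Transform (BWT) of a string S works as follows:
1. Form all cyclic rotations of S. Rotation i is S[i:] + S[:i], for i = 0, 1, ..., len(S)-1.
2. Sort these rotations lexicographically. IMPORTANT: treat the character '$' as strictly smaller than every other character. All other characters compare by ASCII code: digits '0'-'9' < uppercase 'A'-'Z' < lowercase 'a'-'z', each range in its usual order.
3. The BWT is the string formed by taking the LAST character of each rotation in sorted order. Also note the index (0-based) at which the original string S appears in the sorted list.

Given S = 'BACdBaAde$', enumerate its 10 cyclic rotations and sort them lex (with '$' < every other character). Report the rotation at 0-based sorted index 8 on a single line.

All 10 rotations (rotation i = S[i:]+S[:i]):
  rot[0] = BACdBaAde$
  rot[1] = ACdBaAde$B
  rot[2] = CdBaAde$BA
  rot[3] = dBaAde$BAC
  rot[4] = BaAde$BACd
  rot[5] = aAde$BACdB
  rot[6] = Ade$BACdBa
  rot[7] = de$BACdBaA
  rot[8] = e$BACdBaAd
  rot[9] = $BACdBaAde
Sorted (with $ < everything):
  sorted[0] = $BACdBaAde
  sorted[1] = ACdBaAde$B
  sorted[2] = Ade$BACdBa
  sorted[3] = BACdBaAde$
  sorted[4] = BaAde$BACd
  sorted[5] = CdBaAde$BA
  sorted[6] = aAde$BACdB
  sorted[7] = dBaAde$BAC
  sorted[8] = de$BACdBaA
  sorted[9] = e$BACdBaAd
sorted[8] = de$BACdBaA

Answer: de$BACdBaA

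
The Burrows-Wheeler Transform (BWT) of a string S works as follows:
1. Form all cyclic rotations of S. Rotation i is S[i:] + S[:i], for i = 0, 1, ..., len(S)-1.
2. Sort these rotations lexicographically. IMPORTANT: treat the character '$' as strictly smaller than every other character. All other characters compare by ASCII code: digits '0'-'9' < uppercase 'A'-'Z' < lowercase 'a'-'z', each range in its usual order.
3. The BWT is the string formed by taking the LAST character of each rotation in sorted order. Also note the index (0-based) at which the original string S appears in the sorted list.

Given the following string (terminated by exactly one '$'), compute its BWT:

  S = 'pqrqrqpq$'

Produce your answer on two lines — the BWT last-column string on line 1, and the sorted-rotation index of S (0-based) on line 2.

Answer: qq$prrpqq
2

Derivation:
All 9 rotations (rotation i = S[i:]+S[:i]):
  rot[0] = pqrqrqpq$
  rot[1] = qrqrqpq$p
  rot[2] = rqrqpq$pq
  rot[3] = qrqpq$pqr
  rot[4] = rqpq$pqrq
  rot[5] = qpq$pqrqr
  rot[6] = pq$pqrqrq
  rot[7] = q$pqrqrqp
  rot[8] = $pqrqrqpq
Sorted (with $ < everything):
  sorted[0] = $pqrqrqpq  (last char: 'q')
  sorted[1] = pq$pqrqrq  (last char: 'q')
  sorted[2] = pqrqrqpq$  (last char: '$')
  sorted[3] = q$pqrqrqp  (last char: 'p')
  sorted[4] = qpq$pqrqr  (last char: 'r')
  sorted[5] = qrqpq$pqr  (last char: 'r')
  sorted[6] = qrqrqpq$p  (last char: 'p')
  sorted[7] = rqpq$pqrq  (last char: 'q')
  sorted[8] = rqrqpq$pq  (last char: 'q')
Last column: qq$prrpqq
Original string S is at sorted index 2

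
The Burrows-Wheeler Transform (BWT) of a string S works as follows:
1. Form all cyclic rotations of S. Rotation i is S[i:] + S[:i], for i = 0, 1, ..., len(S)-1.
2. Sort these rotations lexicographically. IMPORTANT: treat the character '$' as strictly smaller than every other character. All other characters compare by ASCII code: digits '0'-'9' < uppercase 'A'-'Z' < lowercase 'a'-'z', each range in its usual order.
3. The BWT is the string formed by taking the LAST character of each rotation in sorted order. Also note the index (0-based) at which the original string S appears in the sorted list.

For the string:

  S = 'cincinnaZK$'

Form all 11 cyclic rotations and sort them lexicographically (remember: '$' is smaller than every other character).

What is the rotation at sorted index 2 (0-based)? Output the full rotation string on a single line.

All 11 rotations (rotation i = S[i:]+S[:i]):
  rot[0] = cincinnaZK$
  rot[1] = incinnaZK$c
  rot[2] = ncinnaZK$ci
  rot[3] = cinnaZK$cin
  rot[4] = innaZK$cinc
  rot[5] = nnaZK$cinci
  rot[6] = naZK$cincin
  rot[7] = aZK$cincinn
  rot[8] = ZK$cincinna
  rot[9] = K$cincinnaZ
  rot[10] = $cincinnaZK
Sorted (with $ < everything):
  sorted[0] = $cincinnaZK
  sorted[1] = K$cincinnaZ
  sorted[2] = ZK$cincinna
  sorted[3] = aZK$cincinn
  sorted[4] = cincinnaZK$
  sorted[5] = cinnaZK$cin
  sorted[6] = incinnaZK$c
  sorted[7] = innaZK$cinc
  sorted[8] = naZK$cincin
  sorted[9] = ncinnaZK$ci
  sorted[10] = nnaZK$cinci
sorted[2] = ZK$cincinna

Answer: ZK$cincinna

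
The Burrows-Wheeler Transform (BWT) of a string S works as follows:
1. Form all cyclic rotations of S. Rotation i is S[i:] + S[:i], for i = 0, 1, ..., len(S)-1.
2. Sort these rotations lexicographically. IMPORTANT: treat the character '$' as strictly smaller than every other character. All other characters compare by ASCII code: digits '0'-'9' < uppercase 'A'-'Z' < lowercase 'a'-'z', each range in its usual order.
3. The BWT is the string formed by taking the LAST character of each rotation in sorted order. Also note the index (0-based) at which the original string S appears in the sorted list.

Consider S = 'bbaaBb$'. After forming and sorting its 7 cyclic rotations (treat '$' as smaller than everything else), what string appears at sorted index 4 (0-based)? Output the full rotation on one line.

All 7 rotations (rotation i = S[i:]+S[:i]):
  rot[0] = bbaaBb$
  rot[1] = baaBb$b
  rot[2] = aaBb$bb
  rot[3] = aBb$bba
  rot[4] = Bb$bbaa
  rot[5] = b$bbaaB
  rot[6] = $bbaaBb
Sorted (with $ < everything):
  sorted[0] = $bbaaBb
  sorted[1] = Bb$bbaa
  sorted[2] = aBb$bba
  sorted[3] = aaBb$bb
  sorted[4] = b$bbaaB
  sorted[5] = baaBb$b
  sorted[6] = bbaaBb$
sorted[4] = b$bbaaB

Answer: b$bbaaB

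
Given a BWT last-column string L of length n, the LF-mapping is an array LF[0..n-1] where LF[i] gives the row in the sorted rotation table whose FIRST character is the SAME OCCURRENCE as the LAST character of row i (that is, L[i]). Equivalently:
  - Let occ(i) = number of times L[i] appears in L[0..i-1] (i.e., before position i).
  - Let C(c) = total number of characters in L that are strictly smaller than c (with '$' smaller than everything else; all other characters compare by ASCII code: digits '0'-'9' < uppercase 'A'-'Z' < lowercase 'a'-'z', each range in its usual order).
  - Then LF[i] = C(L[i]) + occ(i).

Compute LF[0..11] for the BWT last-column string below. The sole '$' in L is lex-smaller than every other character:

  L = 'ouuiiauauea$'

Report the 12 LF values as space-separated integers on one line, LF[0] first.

Answer: 7 8 9 5 6 1 10 2 11 4 3 0

Derivation:
Char counts: '$':1, 'a':3, 'e':1, 'i':2, 'o':1, 'u':4
C (first-col start): C('$')=0, C('a')=1, C('e')=4, C('i')=5, C('o')=7, C('u')=8
L[0]='o': occ=0, LF[0]=C('o')+0=7+0=7
L[1]='u': occ=0, LF[1]=C('u')+0=8+0=8
L[2]='u': occ=1, LF[2]=C('u')+1=8+1=9
L[3]='i': occ=0, LF[3]=C('i')+0=5+0=5
L[4]='i': occ=1, LF[4]=C('i')+1=5+1=6
L[5]='a': occ=0, LF[5]=C('a')+0=1+0=1
L[6]='u': occ=2, LF[6]=C('u')+2=8+2=10
L[7]='a': occ=1, LF[7]=C('a')+1=1+1=2
L[8]='u': occ=3, LF[8]=C('u')+3=8+3=11
L[9]='e': occ=0, LF[9]=C('e')+0=4+0=4
L[10]='a': occ=2, LF[10]=C('a')+2=1+2=3
L[11]='$': occ=0, LF[11]=C('$')+0=0+0=0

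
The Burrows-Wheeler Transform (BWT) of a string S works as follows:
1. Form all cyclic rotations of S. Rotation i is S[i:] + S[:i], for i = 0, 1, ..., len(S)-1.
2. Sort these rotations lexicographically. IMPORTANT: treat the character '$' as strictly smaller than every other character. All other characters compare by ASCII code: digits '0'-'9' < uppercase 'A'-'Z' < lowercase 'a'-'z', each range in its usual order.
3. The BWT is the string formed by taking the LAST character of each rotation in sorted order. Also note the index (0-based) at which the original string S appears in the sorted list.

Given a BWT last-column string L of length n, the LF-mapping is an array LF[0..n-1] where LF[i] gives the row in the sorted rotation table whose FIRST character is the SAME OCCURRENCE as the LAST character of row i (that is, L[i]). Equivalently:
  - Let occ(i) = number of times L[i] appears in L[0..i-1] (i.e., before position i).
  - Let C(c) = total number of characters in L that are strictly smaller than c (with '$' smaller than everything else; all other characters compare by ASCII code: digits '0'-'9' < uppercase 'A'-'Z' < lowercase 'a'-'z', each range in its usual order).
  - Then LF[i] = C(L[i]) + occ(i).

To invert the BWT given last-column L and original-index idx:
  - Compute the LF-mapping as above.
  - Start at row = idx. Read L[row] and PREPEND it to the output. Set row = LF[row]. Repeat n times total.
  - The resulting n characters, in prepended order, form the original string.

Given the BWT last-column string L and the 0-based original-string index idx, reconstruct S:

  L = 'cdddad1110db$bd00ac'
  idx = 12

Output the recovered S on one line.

LF mapping: 11 13 14 15 7 16 4 5 6 1 17 9 0 10 18 2 3 8 12
Walk LF starting at row 12, prepending L[row]:
  step 1: row=12, L[12]='$', prepend. Next row=LF[12]=0
  step 2: row=0, L[0]='c', prepend. Next row=LF[0]=11
  step 3: row=11, L[11]='b', prepend. Next row=LF[11]=9
  step 4: row=9, L[9]='0', prepend. Next row=LF[9]=1
  step 5: row=1, L[1]='d', prepend. Next row=LF[1]=13
  step 6: row=13, L[13]='b', prepend. Next row=LF[13]=10
  step 7: row=10, L[10]='d', prepend. Next row=LF[10]=17
  step 8: row=17, L[17]='a', prepend. Next row=LF[17]=8
  step 9: row=8, L[8]='1', prepend. Next row=LF[8]=6
  step 10: row=6, L[6]='1', prepend. Next row=LF[6]=4
  step 11: row=4, L[4]='a', prepend. Next row=LF[4]=7
  step 12: row=7, L[7]='1', prepend. Next row=LF[7]=5
  step 13: row=5, L[5]='d', prepend. Next row=LF[5]=16
  step 14: row=16, L[16]='0', prepend. Next row=LF[16]=3
  step 15: row=3, L[3]='d', prepend. Next row=LF[3]=15
  step 16: row=15, L[15]='0', prepend. Next row=LF[15]=2
  step 17: row=2, L[2]='d', prepend. Next row=LF[2]=14
  step 18: row=14, L[14]='d', prepend. Next row=LF[14]=18
  step 19: row=18, L[18]='c', prepend. Next row=LF[18]=12
Reversed output: cdd0d0d1a11adbd0bc$

Answer: cdd0d0d1a11adbd0bc$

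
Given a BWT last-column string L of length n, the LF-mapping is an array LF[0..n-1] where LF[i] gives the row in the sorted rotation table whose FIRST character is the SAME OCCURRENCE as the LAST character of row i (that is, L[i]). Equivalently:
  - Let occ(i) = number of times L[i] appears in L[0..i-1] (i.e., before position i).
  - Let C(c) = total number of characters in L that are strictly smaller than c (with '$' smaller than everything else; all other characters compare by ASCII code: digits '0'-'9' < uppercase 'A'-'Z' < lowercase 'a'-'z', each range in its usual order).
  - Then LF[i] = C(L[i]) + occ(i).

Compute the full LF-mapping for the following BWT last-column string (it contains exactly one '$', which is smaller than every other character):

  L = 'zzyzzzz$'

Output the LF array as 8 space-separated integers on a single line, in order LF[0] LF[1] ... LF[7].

Char counts: '$':1, 'y':1, 'z':6
C (first-col start): C('$')=0, C('y')=1, C('z')=2
L[0]='z': occ=0, LF[0]=C('z')+0=2+0=2
L[1]='z': occ=1, LF[1]=C('z')+1=2+1=3
L[2]='y': occ=0, LF[2]=C('y')+0=1+0=1
L[3]='z': occ=2, LF[3]=C('z')+2=2+2=4
L[4]='z': occ=3, LF[4]=C('z')+3=2+3=5
L[5]='z': occ=4, LF[5]=C('z')+4=2+4=6
L[6]='z': occ=5, LF[6]=C('z')+5=2+5=7
L[7]='$': occ=0, LF[7]=C('$')+0=0+0=0

Answer: 2 3 1 4 5 6 7 0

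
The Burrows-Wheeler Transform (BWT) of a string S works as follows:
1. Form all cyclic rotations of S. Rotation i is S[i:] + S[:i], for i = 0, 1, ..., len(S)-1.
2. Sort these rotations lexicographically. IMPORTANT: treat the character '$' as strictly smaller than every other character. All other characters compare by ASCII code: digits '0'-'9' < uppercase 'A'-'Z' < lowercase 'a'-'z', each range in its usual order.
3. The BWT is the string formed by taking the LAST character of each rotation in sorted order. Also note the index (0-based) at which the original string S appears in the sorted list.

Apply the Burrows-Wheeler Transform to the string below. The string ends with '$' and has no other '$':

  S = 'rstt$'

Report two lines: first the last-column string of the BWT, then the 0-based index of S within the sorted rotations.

All 5 rotations (rotation i = S[i:]+S[:i]):
  rot[0] = rstt$
  rot[1] = stt$r
  rot[2] = tt$rs
  rot[3] = t$rst
  rot[4] = $rstt
Sorted (with $ < everything):
  sorted[0] = $rstt  (last char: 't')
  sorted[1] = rstt$  (last char: '$')
  sorted[2] = stt$r  (last char: 'r')
  sorted[3] = t$rst  (last char: 't')
  sorted[4] = tt$rs  (last char: 's')
Last column: t$rts
Original string S is at sorted index 1

Answer: t$rts
1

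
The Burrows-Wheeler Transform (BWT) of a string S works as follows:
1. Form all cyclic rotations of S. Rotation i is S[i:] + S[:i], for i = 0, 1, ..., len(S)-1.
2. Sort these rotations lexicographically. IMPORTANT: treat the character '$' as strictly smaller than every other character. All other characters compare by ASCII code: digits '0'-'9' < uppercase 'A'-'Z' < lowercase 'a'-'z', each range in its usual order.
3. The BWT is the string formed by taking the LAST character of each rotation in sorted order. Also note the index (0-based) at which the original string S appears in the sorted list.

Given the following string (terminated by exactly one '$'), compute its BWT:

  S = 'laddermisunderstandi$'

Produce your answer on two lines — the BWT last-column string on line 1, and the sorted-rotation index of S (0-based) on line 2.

All 21 rotations (rotation i = S[i:]+S[:i]):
  rot[0] = laddermisunderstandi$
  rot[1] = addermisunderstandi$l
  rot[2] = ddermisunderstandi$la
  rot[3] = dermisunderstandi$lad
  rot[4] = ermisunderstandi$ladd
  rot[5] = rmisunderstandi$ladde
  rot[6] = misunderstandi$ladder
  rot[7] = isunderstandi$ladderm
  rot[8] = sunderstandi$laddermi
  rot[9] = understandi$laddermis
  rot[10] = nderstandi$laddermisu
  rot[11] = derstandi$laddermisun
  rot[12] = erstandi$laddermisund
  rot[13] = rstandi$laddermisunde
  rot[14] = standi$laddermisunder
  rot[15] = tandi$laddermisunders
  rot[16] = andi$laddermisunderst
  rot[17] = ndi$laddermisundersta
  rot[18] = di$laddermisunderstan
  rot[19] = i$laddermisunderstand
  rot[20] = $laddermisunderstandi
Sorted (with $ < everything):
  sorted[0] = $laddermisunderstandi  (last char: 'i')
  sorted[1] = addermisunderstandi$l  (last char: 'l')
  sorted[2] = andi$laddermisunderst  (last char: 't')
  sorted[3] = ddermisunderstandi$la  (last char: 'a')
  sorted[4] = dermisunderstandi$lad  (last char: 'd')
  sorted[5] = derstandi$laddermisun  (last char: 'n')
  sorted[6] = di$laddermisunderstan  (last char: 'n')
  sorted[7] = ermisunderstandi$ladd  (last char: 'd')
  sorted[8] = erstandi$laddermisund  (last char: 'd')
  sorted[9] = i$laddermisunderstand  (last char: 'd')
  sorted[10] = isunderstandi$ladderm  (last char: 'm')
  sorted[11] = laddermisunderstandi$  (last char: '$')
  sorted[12] = misunderstandi$ladder  (last char: 'r')
  sorted[13] = nderstandi$laddermisu  (last char: 'u')
  sorted[14] = ndi$laddermisundersta  (last char: 'a')
  sorted[15] = rmisunderstandi$ladde  (last char: 'e')
  sorted[16] = rstandi$laddermisunde  (last char: 'e')
  sorted[17] = standi$laddermisunder  (last char: 'r')
  sorted[18] = sunderstandi$laddermi  (last char: 'i')
  sorted[19] = tandi$laddermisunders  (last char: 's')
  sorted[20] = understandi$laddermis  (last char: 's')
Last column: iltadnndddm$ruaeeriss
Original string S is at sorted index 11

Answer: iltadnndddm$ruaeeriss
11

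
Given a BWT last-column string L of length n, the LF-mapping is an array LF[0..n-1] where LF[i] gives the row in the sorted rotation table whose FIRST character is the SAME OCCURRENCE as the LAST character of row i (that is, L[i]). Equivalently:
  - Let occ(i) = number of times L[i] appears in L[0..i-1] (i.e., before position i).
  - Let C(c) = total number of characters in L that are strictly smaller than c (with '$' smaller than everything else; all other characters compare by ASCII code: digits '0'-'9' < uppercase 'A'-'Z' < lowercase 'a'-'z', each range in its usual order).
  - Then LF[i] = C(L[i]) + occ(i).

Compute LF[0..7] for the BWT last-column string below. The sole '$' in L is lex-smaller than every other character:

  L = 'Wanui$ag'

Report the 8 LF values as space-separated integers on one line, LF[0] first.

Char counts: '$':1, 'W':1, 'a':2, 'g':1, 'i':1, 'n':1, 'u':1
C (first-col start): C('$')=0, C('W')=1, C('a')=2, C('g')=4, C('i')=5, C('n')=6, C('u')=7
L[0]='W': occ=0, LF[0]=C('W')+0=1+0=1
L[1]='a': occ=0, LF[1]=C('a')+0=2+0=2
L[2]='n': occ=0, LF[2]=C('n')+0=6+0=6
L[3]='u': occ=0, LF[3]=C('u')+0=7+0=7
L[4]='i': occ=0, LF[4]=C('i')+0=5+0=5
L[5]='$': occ=0, LF[5]=C('$')+0=0+0=0
L[6]='a': occ=1, LF[6]=C('a')+1=2+1=3
L[7]='g': occ=0, LF[7]=C('g')+0=4+0=4

Answer: 1 2 6 7 5 0 3 4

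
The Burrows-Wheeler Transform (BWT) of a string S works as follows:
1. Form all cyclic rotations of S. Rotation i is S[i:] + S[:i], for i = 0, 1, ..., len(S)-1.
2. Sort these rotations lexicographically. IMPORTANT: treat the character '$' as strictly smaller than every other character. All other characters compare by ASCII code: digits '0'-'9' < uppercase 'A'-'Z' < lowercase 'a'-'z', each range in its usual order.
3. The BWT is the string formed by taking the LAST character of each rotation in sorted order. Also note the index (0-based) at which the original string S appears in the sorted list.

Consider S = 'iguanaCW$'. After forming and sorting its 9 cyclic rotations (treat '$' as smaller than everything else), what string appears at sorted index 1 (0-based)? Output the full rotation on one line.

All 9 rotations (rotation i = S[i:]+S[:i]):
  rot[0] = iguanaCW$
  rot[1] = guanaCW$i
  rot[2] = uanaCW$ig
  rot[3] = anaCW$igu
  rot[4] = naCW$igua
  rot[5] = aCW$iguan
  rot[6] = CW$iguana
  rot[7] = W$iguanaC
  rot[8] = $iguanaCW
Sorted (with $ < everything):
  sorted[0] = $iguanaCW
  sorted[1] = CW$iguana
  sorted[2] = W$iguanaC
  sorted[3] = aCW$iguan
  sorted[4] = anaCW$igu
  sorted[5] = guanaCW$i
  sorted[6] = iguanaCW$
  sorted[7] = naCW$igua
  sorted[8] = uanaCW$ig
sorted[1] = CW$iguana

Answer: CW$iguana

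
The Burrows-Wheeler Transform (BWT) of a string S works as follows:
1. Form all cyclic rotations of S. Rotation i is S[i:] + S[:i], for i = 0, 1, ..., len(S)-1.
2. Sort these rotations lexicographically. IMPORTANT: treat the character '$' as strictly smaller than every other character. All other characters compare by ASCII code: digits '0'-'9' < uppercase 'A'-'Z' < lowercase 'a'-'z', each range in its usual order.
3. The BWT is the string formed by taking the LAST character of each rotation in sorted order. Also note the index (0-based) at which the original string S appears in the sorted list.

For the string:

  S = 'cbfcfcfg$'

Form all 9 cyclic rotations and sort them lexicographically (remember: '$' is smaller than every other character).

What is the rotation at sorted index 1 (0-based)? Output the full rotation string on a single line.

All 9 rotations (rotation i = S[i:]+S[:i]):
  rot[0] = cbfcfcfg$
  rot[1] = bfcfcfg$c
  rot[2] = fcfcfg$cb
  rot[3] = cfcfg$cbf
  rot[4] = fcfg$cbfc
  rot[5] = cfg$cbfcf
  rot[6] = fg$cbfcfc
  rot[7] = g$cbfcfcf
  rot[8] = $cbfcfcfg
Sorted (with $ < everything):
  sorted[0] = $cbfcfcfg
  sorted[1] = bfcfcfg$c
  sorted[2] = cbfcfcfg$
  sorted[3] = cfcfg$cbf
  sorted[4] = cfg$cbfcf
  sorted[5] = fcfcfg$cb
  sorted[6] = fcfg$cbfc
  sorted[7] = fg$cbfcfc
  sorted[8] = g$cbfcfcf
sorted[1] = bfcfcfg$c

Answer: bfcfcfg$c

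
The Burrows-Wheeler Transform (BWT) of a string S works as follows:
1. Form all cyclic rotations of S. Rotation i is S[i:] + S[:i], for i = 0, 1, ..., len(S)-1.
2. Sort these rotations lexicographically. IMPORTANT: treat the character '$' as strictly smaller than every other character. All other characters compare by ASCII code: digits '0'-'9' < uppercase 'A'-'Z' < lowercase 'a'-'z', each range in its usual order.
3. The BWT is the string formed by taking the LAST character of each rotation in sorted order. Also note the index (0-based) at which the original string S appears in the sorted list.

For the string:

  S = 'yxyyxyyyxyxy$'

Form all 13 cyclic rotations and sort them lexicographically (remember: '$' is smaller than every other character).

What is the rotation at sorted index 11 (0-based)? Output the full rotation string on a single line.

Answer: yyxyyyxyxy$yx

Derivation:
All 13 rotations (rotation i = S[i:]+S[:i]):
  rot[0] = yxyyxyyyxyxy$
  rot[1] = xyyxyyyxyxy$y
  rot[2] = yyxyyyxyxy$yx
  rot[3] = yxyyyxyxy$yxy
  rot[4] = xyyyxyxy$yxyy
  rot[5] = yyyxyxy$yxyyx
  rot[6] = yyxyxy$yxyyxy
  rot[7] = yxyxy$yxyyxyy
  rot[8] = xyxy$yxyyxyyy
  rot[9] = yxy$yxyyxyyyx
  rot[10] = xy$yxyyxyyyxy
  rot[11] = y$yxyyxyyyxyx
  rot[12] = $yxyyxyyyxyxy
Sorted (with $ < everything):
  sorted[0] = $yxyyxyyyxyxy
  sorted[1] = xy$yxyyxyyyxy
  sorted[2] = xyxy$yxyyxyyy
  sorted[3] = xyyxyyyxyxy$y
  sorted[4] = xyyyxyxy$yxyy
  sorted[5] = y$yxyyxyyyxyx
  sorted[6] = yxy$yxyyxyyyx
  sorted[7] = yxyxy$yxyyxyy
  sorted[8] = yxyyxyyyxyxy$
  sorted[9] = yxyyyxyxy$yxy
  sorted[10] = yyxyxy$yxyyxy
  sorted[11] = yyxyyyxyxy$yx
  sorted[12] = yyyxyxy$yxyyx
sorted[11] = yyxyyyxyxy$yx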